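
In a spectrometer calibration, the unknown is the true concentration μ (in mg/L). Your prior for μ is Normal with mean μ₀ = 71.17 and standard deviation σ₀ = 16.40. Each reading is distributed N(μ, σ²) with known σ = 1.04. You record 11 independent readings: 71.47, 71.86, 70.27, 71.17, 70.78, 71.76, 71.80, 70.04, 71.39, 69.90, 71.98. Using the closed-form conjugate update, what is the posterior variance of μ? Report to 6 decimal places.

For Normal data with known variance σ², a Normal(μ₀, σ₀²) prior on μ is conjugate. Posterior precision = 1/σ₀² + n/σ²; posterior mean is the precision-weighted average of μ₀ and x̄.
σ₀² = 16.40² = 268.96, σ² = 1.04² = 1.0816; σ² + n·σ₀² = 1.0816 + 11·268.96 = 2959.6416.
Posterior precision = 1/σ₀² + n/σ² = 1/268.96 + 11/1.0816 = (σ² + n·σ₀²)/(σ₀²σ²) = 2959.6416/(268.96·1.0816); posterior variance σₙ² = σ₀²σ²/(σ² + n·σ₀²) = 268.96·1.0816/2959.6416 = 0.098291.

0.098291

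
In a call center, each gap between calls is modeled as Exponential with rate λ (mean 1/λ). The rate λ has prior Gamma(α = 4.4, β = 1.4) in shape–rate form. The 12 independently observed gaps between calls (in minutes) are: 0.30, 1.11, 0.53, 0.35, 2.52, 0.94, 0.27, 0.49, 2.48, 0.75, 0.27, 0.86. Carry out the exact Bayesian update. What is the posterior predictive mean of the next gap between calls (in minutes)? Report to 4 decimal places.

0.7968

With a Gamma(shape α, rate β) prior on the exponential rate λ, the posterior after n observations with total T = Σxᵢ is Gamma(α+n, β+T).
Sum of observations T = 10.87 minutes; n = 12.
Posterior: Gamma(4.4+12, 1.4+10.87) = Gamma(16.4, 12.27).
The predictive distribution for the next observation is Lomax; its mean is β/(α−1) = 12.27/15.4 = 0.7968.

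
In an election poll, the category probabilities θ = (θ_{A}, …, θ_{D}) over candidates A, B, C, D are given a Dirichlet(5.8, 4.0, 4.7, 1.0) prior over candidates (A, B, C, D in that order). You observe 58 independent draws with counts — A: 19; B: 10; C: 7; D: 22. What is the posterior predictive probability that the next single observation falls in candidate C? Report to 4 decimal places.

The Dirichlet prior is conjugate to the Multinomial likelihood: each posterior αⱼ = prior αⱼ + observed count nⱼ.
Posterior concentration: (24.8, 14.0, 11.7, 23.0), total = 73.5.
P(next = C | data) = α_{C}/Σα = 0.1592.

0.1592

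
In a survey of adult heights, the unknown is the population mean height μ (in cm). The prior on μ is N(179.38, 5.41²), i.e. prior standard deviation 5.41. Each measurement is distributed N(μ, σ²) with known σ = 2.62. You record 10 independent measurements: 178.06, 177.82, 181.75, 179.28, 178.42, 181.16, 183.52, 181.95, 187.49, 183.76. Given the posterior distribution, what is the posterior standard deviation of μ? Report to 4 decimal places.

0.8190

For Normal data with known variance σ², a Normal(μ₀, σ₀²) prior on μ is conjugate. Posterior precision = 1/σ₀² + n/σ²; posterior mean is the precision-weighted average of μ₀ and x̄.
σ₀² = 5.41² = 29.2681, σ² = 2.62² = 6.8644; σ² + n·σ₀² = 6.8644 + 10·29.2681 = 299.5454.
Posterior precision = 1/σ₀² + n/σ² = 1/29.2681 + 10/6.8644 = (σ² + n·σ₀²)/(σ₀²σ²) = 299.5454/(29.2681·6.8644); posterior variance σₙ² = σ₀²σ²/(σ² + n·σ₀²) = 29.2681·6.8644/299.5454 = 0.670710.
Posterior SD = √σₙ² = √(29.2681·6.8644/299.5454) = 0.8190.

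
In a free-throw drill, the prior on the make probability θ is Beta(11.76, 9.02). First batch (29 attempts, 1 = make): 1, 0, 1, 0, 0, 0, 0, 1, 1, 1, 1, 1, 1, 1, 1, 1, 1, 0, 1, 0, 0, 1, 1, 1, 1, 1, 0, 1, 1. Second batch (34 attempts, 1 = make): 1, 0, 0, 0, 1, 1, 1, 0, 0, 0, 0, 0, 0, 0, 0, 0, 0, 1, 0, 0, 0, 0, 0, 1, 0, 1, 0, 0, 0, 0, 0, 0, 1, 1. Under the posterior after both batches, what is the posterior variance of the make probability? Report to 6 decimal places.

0.002947

The Beta prior is conjugate to a Binomial/Bernoulli likelihood; the update adds successes to α and failures to β.
After batch 1: Beta(11.76+20, 9.02+9) = Beta(31.76, 18.02).
After batch 2: Beta(31.76+9, 18.02+25) = Beta(40.76, 43.02).
Var = αβ/((α+β)²(α+β+1)) = 40.76·43.02/(83.78²·84.78) = 0.002947.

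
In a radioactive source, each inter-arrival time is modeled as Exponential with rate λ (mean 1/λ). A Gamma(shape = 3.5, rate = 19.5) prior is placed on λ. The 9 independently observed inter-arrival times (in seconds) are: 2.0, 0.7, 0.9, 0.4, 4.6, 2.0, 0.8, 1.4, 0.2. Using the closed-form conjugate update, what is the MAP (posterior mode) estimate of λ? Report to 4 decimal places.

With a Gamma(shape α, rate β) prior on the exponential rate λ, the posterior after n observations with total T = Σxᵢ is Gamma(α+n, β+T).
Sum of observations T = 13.0 seconds; n = 9.
Posterior: Gamma(3.5+9, 19.5+13.0) = Gamma(12.5, 32.5).
Mode = (α−1)/β = 0.3538.

0.3538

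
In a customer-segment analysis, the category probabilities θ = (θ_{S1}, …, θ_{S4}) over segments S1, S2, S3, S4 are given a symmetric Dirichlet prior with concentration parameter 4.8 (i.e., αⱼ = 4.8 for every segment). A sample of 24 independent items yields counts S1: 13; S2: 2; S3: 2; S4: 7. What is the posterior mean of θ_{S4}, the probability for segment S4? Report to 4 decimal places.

The Dirichlet prior is conjugate to the Multinomial likelihood: each posterior αⱼ = prior αⱼ + observed count nⱼ.
Posterior concentration: (17.8, 6.8, 6.8, 11.8), total = 43.2.
E[θ_{S4}|data] = α_{S4}/Σα = 11.8/43.2 = 0.2731.

0.2731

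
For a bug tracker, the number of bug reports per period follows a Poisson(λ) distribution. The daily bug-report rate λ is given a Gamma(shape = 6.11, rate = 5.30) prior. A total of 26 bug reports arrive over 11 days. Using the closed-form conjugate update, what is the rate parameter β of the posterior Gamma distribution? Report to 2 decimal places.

16.30

With a Gamma(shape α, rate β) prior, the Poisson likelihood is conjugate: the posterior is Gamma(α + ΣXᵢ, β + n).
Posterior: Gamma(α+S, β+n) = Gamma(6.11+26, 5.30+11) = Gamma(32.11, 16.30).
Posterior β = 16.30.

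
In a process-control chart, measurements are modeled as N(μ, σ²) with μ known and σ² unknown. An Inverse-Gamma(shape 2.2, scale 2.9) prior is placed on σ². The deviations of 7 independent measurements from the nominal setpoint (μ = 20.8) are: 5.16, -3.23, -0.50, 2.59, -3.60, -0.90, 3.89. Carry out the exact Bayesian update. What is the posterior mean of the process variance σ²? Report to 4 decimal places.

8.3743

With known mean μ and an Inverse-Gamma(α, β) prior on σ², the Normal likelihood is conjugate: posterior is Inv-Gamma(α + n/2, β + Σ(xᵢ−μ)²/2).
Σ(xᵢ−μ)² = (5.16)² + (-3.23)² + (-0.50)² + (2.59)² + (-3.60)² + (-0.90)² + (3.89)² = 72.9187.
Posterior: Inv-Gamma(2.2 + 7/2, 2.9 + 72.9187/2) = Inv-Gamma(5.70, 39.35935).
E[σ²|data] = β/(α−1) = 39.35935/4.70 = 8.3743.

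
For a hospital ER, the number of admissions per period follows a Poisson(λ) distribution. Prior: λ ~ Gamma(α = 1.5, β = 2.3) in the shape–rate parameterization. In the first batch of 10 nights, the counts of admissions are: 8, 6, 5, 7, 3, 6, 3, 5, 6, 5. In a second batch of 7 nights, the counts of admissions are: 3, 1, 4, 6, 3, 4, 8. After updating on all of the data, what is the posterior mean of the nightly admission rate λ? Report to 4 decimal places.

With a Gamma(shape α, rate β) prior, the Poisson likelihood is conjugate: the posterior is Gamma(α + ΣXᵢ, β + n).
Batch 1: sum of counts S = 54 over n = 10 nights.
After batch 1: Gamma(α+S, β+n) = Gamma(1.5+54, 2.3+10) = Gamma(55.5, 12.3).
Batch 2: sum of counts S = 29 over n = 7 nights.
After batch 2: Gamma(α+S, β+n) = Gamma(55.5+29, 12.3+7) = Gamma(84.5, 19.3).
Posterior mean = α/β = 84.5/19.3 = 4.3782.

4.3782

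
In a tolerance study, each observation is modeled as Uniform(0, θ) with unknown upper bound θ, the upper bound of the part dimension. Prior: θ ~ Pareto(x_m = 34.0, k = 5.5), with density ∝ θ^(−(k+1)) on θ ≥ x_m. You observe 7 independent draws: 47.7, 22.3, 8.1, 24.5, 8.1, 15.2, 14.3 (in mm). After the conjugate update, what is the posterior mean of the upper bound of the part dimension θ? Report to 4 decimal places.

51.8478

A Pareto(scale x_m, shape k) prior on the upper bound θ of Uniform(0, θ) is conjugate: posterior is Pareto(max(x_m, max xᵢ), k + n).
Sample maximum = 47.7; prior scale x_m = 34.0 → posterior scale = max = 47.7.
Posterior shape = 5.5 + 7 = 12.5.
E[θ|data] = k·x_m/(k−1) = 12.5·47.7/11.5 = 51.8478.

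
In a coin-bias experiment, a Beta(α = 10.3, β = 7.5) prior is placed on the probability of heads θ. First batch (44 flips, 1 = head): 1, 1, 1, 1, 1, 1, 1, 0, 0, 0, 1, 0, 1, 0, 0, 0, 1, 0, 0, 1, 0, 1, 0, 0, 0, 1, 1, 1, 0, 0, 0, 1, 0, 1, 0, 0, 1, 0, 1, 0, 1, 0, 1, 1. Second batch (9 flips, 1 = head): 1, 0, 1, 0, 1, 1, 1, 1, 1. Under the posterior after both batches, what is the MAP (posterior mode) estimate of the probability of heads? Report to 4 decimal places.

0.5567

The Beta prior is conjugate to a Binomial/Bernoulli likelihood; the update adds successes to α and failures to β.
After batch 1: Beta(10.3+22, 7.5+22) = Beta(32.3, 29.5).
After batch 2: Beta(32.3+7, 29.5+2) = Beta(39.3, 31.5).
Mode of Beta(a,b) for a,b>1 is (a−1)/(a+b−2) = 38.3/68.8 = 0.5567.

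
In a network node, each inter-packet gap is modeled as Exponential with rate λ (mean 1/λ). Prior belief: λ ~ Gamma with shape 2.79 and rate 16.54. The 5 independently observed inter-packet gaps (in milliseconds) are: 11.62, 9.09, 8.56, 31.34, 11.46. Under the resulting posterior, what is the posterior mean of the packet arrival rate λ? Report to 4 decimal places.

With a Gamma(shape α, rate β) prior on the exponential rate λ, the posterior after n observations with total T = Σxᵢ is Gamma(α+n, β+T).
Sum of observations T = 72.07 milliseconds; n = 5.
Posterior: Gamma(2.79+5, 16.54+72.07) = Gamma(7.79, 88.61).
Posterior mean of λ = α/β = 7.79/88.61 = 0.0879.

0.0879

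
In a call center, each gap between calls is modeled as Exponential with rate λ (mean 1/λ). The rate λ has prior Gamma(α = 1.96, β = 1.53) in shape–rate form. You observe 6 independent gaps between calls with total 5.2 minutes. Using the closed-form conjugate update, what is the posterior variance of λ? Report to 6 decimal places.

0.175745

With a Gamma(shape α, rate β) prior on the exponential rate λ, the posterior after n observations with total T = Σxᵢ is Gamma(α+n, β+T).
Posterior: Gamma(1.96+6, 1.53+5.2) = Gamma(7.96, 6.73).
Var = α/β² = 0.175745.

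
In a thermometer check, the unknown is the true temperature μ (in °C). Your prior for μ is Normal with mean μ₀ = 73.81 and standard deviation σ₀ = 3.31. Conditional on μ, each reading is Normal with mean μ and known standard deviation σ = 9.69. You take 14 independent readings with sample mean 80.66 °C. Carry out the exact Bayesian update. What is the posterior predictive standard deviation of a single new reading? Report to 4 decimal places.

For Normal data with known variance σ², a Normal(μ₀, σ₀²) prior on μ is conjugate. Posterior precision = 1/σ₀² + n/σ²; posterior mean is the precision-weighted average of μ₀ and x̄.
σ₀² = 3.31² = 10.9561, σ² = 9.69² = 93.8961; σ² + n·σ₀² = 93.8961 + 14·10.9561 = 247.2815.
Posterior precision = 1/σ₀² + n/σ² = 1/10.9561 + 14/93.8961 = (σ² + n·σ₀²)/(σ₀²σ²) = 247.2815/(10.9561·93.8961); posterior variance σₙ² = σ₀²σ²/(σ² + n·σ₀²) = 10.9561·93.8961/247.2815 = 4.160178.
Predictive variance for one new observation = σₙ² + σ² = 10.9561·93.8961/247.2815 + 93.8961 = σ²·(σ₀² + 247.2815)/247.2815 = 93.8961·258.2376/247.2815 = 98.056278; SD = √(93.8961·258.2376/247.2815) = 9.9023.

9.9023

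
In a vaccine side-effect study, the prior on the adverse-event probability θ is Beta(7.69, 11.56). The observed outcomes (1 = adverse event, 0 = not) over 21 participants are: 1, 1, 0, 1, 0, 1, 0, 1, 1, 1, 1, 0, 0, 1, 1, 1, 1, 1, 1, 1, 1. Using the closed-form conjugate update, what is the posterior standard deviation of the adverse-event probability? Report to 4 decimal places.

0.0766

The Beta prior is conjugate to a Binomial/Bernoulli likelihood; the update adds successes to α and failures to β.
Posterior: Beta(α+k, β+n−k) = Beta(7.69+16, 11.56+5) = Beta(23.69, 16.56).
Var = αβ/((α+β)²(α+β+1)) = 23.69·16.56/(40.25²·41.25) = 0.00587043; SD = √0.00587043 = 0.0766.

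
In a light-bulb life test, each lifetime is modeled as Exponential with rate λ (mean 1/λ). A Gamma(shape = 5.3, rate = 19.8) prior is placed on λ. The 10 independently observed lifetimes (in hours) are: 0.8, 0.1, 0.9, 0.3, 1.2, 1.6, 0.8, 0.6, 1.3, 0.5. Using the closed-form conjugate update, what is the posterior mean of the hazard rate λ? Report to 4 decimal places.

With a Gamma(shape α, rate β) prior on the exponential rate λ, the posterior after n observations with total T = Σxᵢ is Gamma(α+n, β+T).
Sum of observations T = 8.1 hours; n = 10.
Posterior: Gamma(5.3+10, 19.8+8.1) = Gamma(15.3, 27.9).
Posterior mean of λ = α/β = 15.3/27.9 = 0.5484.

0.5484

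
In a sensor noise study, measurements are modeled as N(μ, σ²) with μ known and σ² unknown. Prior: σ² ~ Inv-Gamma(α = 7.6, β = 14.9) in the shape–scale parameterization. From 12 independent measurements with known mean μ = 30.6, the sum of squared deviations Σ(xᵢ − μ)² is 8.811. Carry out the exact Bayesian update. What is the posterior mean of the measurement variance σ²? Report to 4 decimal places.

With known mean μ and an Inverse-Gamma(α, β) prior on σ², the Normal likelihood is conjugate: posterior is Inv-Gamma(α + n/2, β + Σ(xᵢ−μ)²/2).
Posterior: Inv-Gamma(7.6 + 12/2, 14.9 + 8.811/2) = Inv-Gamma(13.60, 19.3055).
E[σ²|data] = β/(α−1) = 19.3055/12.60 = 1.5322.

1.5322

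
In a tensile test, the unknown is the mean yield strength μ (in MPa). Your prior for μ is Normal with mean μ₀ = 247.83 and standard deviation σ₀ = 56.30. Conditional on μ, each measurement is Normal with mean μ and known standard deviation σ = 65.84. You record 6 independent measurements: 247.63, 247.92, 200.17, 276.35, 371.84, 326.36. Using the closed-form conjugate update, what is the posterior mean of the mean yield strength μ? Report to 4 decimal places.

272.7078

For Normal data with known variance σ², a Normal(μ₀, σ₀²) prior on μ is conjugate. Posterior precision = 1/σ₀² + n/σ²; posterior mean is the precision-weighted average of μ₀ and x̄.
Σxᵢ = 247.63 + 247.92 + 200.17 + 276.35 + 371.84 + 326.36 = 1670.27, so n·x̄ = 1670.27.
σ₀² = 56.30² = 3169.69, σ² = 65.84² = 4334.9056; σ² + n·σ₀² = 4334.9056 + 6·3169.69 = 23353.0456.
Posterior mean = (μ₀/σ₀² + n·x̄/σ²)/(1/σ₀² + n/σ²) = (σ²·μ₀ + σ₀²·n·x̄)/(σ² + n·σ₀²) = (4334.9056·247.83 + 3169.69·1670.27)/23353.0456 = 6368557.771148/23353.0456 = 272.7078.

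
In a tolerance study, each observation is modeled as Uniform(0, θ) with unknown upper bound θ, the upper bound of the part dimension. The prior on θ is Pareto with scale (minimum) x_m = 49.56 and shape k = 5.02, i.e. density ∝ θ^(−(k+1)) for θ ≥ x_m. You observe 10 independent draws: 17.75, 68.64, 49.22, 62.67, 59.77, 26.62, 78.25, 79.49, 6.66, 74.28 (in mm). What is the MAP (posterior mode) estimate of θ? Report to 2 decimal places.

A Pareto(scale x_m, shape k) prior on the upper bound θ of Uniform(0, θ) is conjugate: posterior is Pareto(max(x_m, max xᵢ), k + n).
Sample maximum = 79.49; prior scale x_m = 49.56 → posterior scale = max = 79.49.
Posterior shape = 5.02 + 10 = 15.02.
The Pareto density is decreasing on [x_m, ∞), so the mode is x_m = 79.49.

79.49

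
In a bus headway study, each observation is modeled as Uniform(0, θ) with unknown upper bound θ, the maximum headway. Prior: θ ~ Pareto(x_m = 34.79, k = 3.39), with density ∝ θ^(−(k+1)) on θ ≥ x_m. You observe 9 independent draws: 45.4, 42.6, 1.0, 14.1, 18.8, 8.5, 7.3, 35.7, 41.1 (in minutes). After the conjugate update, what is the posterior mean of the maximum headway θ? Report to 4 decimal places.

A Pareto(scale x_m, shape k) prior on the upper bound θ of Uniform(0, θ) is conjugate: posterior is Pareto(max(x_m, max xᵢ), k + n).
Sample maximum = 45.4; prior scale x_m = 34.79 → posterior scale = max = 45.40.
Posterior shape = 3.39 + 9 = 12.39.
E[θ|data] = k·x_m/(k−1) = 12.39·45.40/11.39 = 49.3860.

49.3860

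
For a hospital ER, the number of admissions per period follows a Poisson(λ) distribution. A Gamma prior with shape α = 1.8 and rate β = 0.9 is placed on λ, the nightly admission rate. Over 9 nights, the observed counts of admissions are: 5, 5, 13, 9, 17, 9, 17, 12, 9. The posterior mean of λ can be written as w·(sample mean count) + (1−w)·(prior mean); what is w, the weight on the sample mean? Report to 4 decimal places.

With a Gamma(shape α, rate β) prior, the Poisson likelihood is conjugate: the posterior is Gamma(α + ΣXᵢ, β + n).
Posterior mean = (α₀+S)/(β₀+n) = [n/(β₀+n)]·(S/n) + [β₀/(β₀+n)]·(α₀/β₀), so only n and β₀ enter the weight.
Weight on data w = n/(β₀+n) = 9/(0.9+9) = 9/9.9 = 0.9091.

0.9091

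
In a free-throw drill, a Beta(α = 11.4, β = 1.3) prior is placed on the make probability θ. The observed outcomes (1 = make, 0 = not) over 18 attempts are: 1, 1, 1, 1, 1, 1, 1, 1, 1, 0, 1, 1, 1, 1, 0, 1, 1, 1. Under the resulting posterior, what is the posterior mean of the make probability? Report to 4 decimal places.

0.8925

The Beta prior is conjugate to a Binomial/Bernoulli likelihood; the update adds successes to α and failures to β.
Posterior: Beta(α+k, β+n−k) = Beta(11.4+16, 1.3+2) = Beta(27.4, 3.3).
Posterior mean = α/(α+β) = 27.4/30.7 = 0.8925.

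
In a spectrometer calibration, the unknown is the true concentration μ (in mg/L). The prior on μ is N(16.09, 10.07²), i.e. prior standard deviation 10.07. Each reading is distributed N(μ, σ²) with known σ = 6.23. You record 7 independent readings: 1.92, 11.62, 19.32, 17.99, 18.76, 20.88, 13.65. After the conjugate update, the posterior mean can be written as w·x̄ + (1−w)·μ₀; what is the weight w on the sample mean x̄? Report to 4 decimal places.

0.9482

For Normal data with known variance σ², a Normal(μ₀, σ₀²) prior on μ is conjugate. Posterior precision = 1/σ₀² + n/σ²; posterior mean is the precision-weighted average of μ₀ and x̄.
σ₀² = 10.07² = 101.4049, σ² = 6.23² = 38.8129. Prior precision 1/σ₀² = 1/101.4049; data precision n/σ² = 7/38.8129.
w = (n/σ²)/(1/σ₀² + n/σ²) = n·σ₀²/(σ² + n·σ₀²) = 7·101.4049/(38.8129 + 7·101.4049) = 709.8343/748.6472 = 0.9482.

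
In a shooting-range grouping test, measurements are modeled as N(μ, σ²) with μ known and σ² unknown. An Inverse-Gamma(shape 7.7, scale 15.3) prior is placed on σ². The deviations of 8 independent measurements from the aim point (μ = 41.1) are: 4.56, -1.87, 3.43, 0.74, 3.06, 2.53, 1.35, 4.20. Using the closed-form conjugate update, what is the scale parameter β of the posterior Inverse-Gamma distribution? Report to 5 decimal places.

51.21500

With known mean μ and an Inverse-Gamma(α, β) prior on σ², the Normal likelihood is conjugate: posterior is Inv-Gamma(α + n/2, β + Σ(xᵢ−μ)²/2).
Σ(xᵢ−μ)² = (4.56)² + (-1.87)² + (3.43)² + (0.74)² + (3.06)² + (2.53)² + (1.35)² + (4.20)² = 71.8300.
Posterior: Inv-Gamma(7.7 + 8/2, 15.3 + 71.8300/2) = Inv-Gamma(11.70, 51.21500).
Posterior β = 51.21500.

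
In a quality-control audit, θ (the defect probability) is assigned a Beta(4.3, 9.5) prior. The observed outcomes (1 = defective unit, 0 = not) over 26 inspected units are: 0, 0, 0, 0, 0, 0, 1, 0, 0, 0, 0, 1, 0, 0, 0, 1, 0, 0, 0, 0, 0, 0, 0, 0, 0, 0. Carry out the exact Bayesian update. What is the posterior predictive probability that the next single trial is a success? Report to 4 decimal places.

The Beta prior is conjugate to a Binomial/Bernoulli likelihood; the update adds successes to α and failures to β.
Posterior: Beta(α+k, β+n−k) = Beta(4.3+3, 9.5+23) = Beta(7.3, 32.5).
For a single future Bernoulli trial, P(success | data) = α/(α+β) = 0.1834.

0.1834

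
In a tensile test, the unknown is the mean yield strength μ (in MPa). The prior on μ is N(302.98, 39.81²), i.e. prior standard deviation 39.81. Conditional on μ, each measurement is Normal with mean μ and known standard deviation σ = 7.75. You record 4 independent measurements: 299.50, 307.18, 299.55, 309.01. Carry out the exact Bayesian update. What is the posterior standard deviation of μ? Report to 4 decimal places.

For Normal data with known variance σ², a Normal(μ₀, σ₀²) prior on μ is conjugate. Posterior precision = 1/σ₀² + n/σ²; posterior mean is the precision-weighted average of μ₀ and x̄.
σ₀² = 39.81² = 1584.8361, σ² = 7.75² = 60.0625; σ² + n·σ₀² = 60.0625 + 4·1584.8361 = 6399.4069.
Posterior precision = 1/σ₀² + n/σ² = 1/1584.8361 + 4/60.0625 = (σ² + n·σ₀²)/(σ₀²σ²) = 6399.4069/(1584.8361·60.0625); posterior variance σₙ² = σ₀²σ²/(σ² + n·σ₀²) = 1584.8361·60.0625/6399.4069 = 14.874694.
Posterior SD = √σₙ² = √(1584.8361·60.0625/6399.4069) = 3.8568.

3.8568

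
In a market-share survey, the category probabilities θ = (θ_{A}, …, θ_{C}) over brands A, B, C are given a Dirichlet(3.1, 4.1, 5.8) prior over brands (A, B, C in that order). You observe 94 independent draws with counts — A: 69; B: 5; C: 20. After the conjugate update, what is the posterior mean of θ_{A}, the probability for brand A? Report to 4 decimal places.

0.6738

The Dirichlet prior is conjugate to the Multinomial likelihood: each posterior αⱼ = prior αⱼ + observed count nⱼ.
Posterior concentration: (72.1, 9.1, 25.8), total = 107.0.
E[θ_{A}|data] = α_{A}/Σα = 72.1/107.0 = 0.6738.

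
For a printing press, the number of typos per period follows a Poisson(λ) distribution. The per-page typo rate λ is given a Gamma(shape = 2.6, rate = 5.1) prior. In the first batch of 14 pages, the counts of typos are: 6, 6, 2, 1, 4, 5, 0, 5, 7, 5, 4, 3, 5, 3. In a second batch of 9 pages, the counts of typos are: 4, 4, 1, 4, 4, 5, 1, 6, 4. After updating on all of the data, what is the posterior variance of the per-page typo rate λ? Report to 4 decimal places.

0.1160

With a Gamma(shape α, rate β) prior, the Poisson likelihood is conjugate: the posterior is Gamma(α + ΣXᵢ, β + n).
Batch 1: sum of counts S = 56 over n = 14 pages.
After batch 1: Gamma(α+S, β+n) = Gamma(2.6+56, 5.1+14) = Gamma(58.6, 19.1).
Batch 2: sum of counts S = 33 over n = 9 pages.
After batch 2: Gamma(α+S, β+n) = Gamma(58.6+33, 19.1+9) = Gamma(91.6, 28.1).
Var = α/β² = 91.6/28.1² = 0.1160.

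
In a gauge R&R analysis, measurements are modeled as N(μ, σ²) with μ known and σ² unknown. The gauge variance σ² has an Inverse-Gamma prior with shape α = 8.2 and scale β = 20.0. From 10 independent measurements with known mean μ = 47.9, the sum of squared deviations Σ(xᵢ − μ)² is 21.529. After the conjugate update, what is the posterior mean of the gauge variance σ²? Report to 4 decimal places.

With known mean μ and an Inverse-Gamma(α, β) prior on σ², the Normal likelihood is conjugate: posterior is Inv-Gamma(α + n/2, β + Σ(xᵢ−μ)²/2).
Posterior: Inv-Gamma(8.2 + 10/2, 20.0 + 21.529/2) = Inv-Gamma(13.20, 30.7645).
E[σ²|data] = β/(α−1) = 30.7645/12.20 = 2.5217.

2.5217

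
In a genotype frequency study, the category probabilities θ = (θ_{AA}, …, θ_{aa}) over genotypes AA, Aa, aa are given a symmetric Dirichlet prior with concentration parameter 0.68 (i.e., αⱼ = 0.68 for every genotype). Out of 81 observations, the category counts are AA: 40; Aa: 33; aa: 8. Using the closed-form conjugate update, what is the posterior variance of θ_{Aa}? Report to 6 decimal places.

0.002869

The Dirichlet prior is conjugate to the Multinomial likelihood: each posterior αⱼ = prior αⱼ + observed count nⱼ.
Posterior concentration: (40.68, 33.68, 8.68), total = 83.04.
Var[θ_j] = α_j(Σα−α_j)/((Σα)²(Σα+1)) = 33.68·49.36/(83.04²·84.04) = 0.002869.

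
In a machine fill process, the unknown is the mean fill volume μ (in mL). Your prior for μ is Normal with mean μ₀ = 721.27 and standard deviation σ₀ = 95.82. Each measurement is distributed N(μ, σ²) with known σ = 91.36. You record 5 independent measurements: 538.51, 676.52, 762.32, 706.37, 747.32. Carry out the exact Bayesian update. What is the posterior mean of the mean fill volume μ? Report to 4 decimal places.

For Normal data with known variance σ², a Normal(μ₀, σ₀²) prior on μ is conjugate. Posterior precision = 1/σ₀² + n/σ²; posterior mean is the precision-weighted average of μ₀ and x̄.
Σxᵢ = 538.51 + 676.52 + 762.32 + 706.37 + 747.32 = 3431.04, so n·x̄ = 3431.04.
σ₀² = 95.82² = 9181.4724, σ² = 91.36² = 8346.6496; σ² + n·σ₀² = 8346.6496 + 5·9181.4724 = 54254.0116.
Posterior mean = (μ₀/σ₀² + n·x̄/σ²)/(1/σ₀² + n/σ²) = (σ²·μ₀ + σ₀²·n·x̄)/(σ² + n·σ₀²) = (8346.6496·721.27 + 9181.4724·3431.04)/54254.0116 = 37522187.020288/54254.0116 = 691.6021.

691.6021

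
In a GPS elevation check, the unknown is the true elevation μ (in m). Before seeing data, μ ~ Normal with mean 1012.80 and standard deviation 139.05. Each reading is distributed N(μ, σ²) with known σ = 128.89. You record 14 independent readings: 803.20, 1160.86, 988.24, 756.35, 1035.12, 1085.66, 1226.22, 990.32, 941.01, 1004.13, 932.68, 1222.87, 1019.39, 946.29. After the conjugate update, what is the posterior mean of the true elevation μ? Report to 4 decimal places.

1008.3004

For Normal data with known variance σ², a Normal(μ₀, σ₀²) prior on μ is conjugate. Posterior precision = 1/σ₀² + n/σ²; posterior mean is the precision-weighted average of μ₀ and x̄.
Σxᵢ = 803.20 + 1160.86 + 988.24 + 756.35 + 1035.12 + 1085.66 + 1226.22 + 990.32 + 941.01 + 1004.13 + 932.68 + 1222.87 + 1019.39 + 946.29 = 14112.34, so n·x̄ = 14112.34.
σ₀² = 139.05² = 19334.9025, σ² = 128.89² = 16612.6321; σ² + n·σ₀² = 16612.6321 + 14·19334.9025 = 287301.2671.
Posterior mean = (μ₀/σ₀² + n·x̄/σ²)/(1/σ₀² + n/σ²) = (σ²·μ₀ + σ₀²·n·x̄)/(σ² + n·σ₀²) = (16612.6321·1012.80 + 19334.9025·14112.34)/287301.2671 = 289685991.73773/287301.2671 = 1008.3004.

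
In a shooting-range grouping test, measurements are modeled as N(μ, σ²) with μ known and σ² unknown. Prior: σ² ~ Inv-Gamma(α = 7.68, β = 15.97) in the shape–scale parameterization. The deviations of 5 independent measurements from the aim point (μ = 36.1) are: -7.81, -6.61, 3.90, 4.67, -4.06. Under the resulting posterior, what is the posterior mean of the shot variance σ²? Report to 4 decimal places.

With known mean μ and an Inverse-Gamma(α, β) prior on σ², the Normal likelihood is conjugate: posterior is Inv-Gamma(α + n/2, β + Σ(xᵢ−μ)²/2).
Σ(xᵢ−μ)² = (-7.81)² + (-6.61)² + (3.90)² + (4.67)² + (-4.06)² = 158.1907.
Posterior: Inv-Gamma(7.68 + 5/2, 15.97 + 158.1907/2) = Inv-Gamma(10.18, 95.06535).
E[σ²|data] = β/(α−1) = 95.06535/9.18 = 10.3557.

10.3557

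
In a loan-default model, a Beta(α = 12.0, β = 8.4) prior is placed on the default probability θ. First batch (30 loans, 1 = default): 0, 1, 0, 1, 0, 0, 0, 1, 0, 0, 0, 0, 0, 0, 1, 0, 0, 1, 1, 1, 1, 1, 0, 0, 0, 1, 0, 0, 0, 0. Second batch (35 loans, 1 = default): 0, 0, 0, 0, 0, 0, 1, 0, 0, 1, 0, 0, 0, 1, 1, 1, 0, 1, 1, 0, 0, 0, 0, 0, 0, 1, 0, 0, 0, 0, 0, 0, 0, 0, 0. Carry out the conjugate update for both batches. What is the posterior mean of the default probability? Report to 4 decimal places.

0.3513

The Beta prior is conjugate to a Binomial/Bernoulli likelihood; the update adds successes to α and failures to β.
After batch 1: Beta(12.0+10, 8.4+20) = Beta(22.0, 28.4).
After batch 2: Beta(22.0+8, 28.4+27) = Beta(30.0, 55.4).
Posterior mean = α/(α+β) = 30.0/85.4 = 0.3513.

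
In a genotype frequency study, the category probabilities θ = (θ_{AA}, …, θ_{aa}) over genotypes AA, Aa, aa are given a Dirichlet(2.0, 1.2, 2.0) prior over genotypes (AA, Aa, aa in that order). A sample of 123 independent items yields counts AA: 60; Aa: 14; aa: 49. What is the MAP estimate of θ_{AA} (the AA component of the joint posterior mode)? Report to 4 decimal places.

The Dirichlet prior is conjugate to the Multinomial likelihood: each posterior αⱼ = prior αⱼ + observed count nⱼ.
Posterior concentration: (62.0, 15.2, 51.0), total = 128.2.
Joint mode component: (α_{AA}−1)/(Σα−K) = 61.0/125.2 = 0.4872.

0.4872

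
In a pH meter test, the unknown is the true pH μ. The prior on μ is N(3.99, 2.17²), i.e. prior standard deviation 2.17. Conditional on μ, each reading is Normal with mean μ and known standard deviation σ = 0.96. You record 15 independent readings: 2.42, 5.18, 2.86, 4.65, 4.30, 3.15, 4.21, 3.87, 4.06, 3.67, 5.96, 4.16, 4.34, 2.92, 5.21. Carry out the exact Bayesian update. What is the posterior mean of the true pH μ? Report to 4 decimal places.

4.0630

For Normal data with known variance σ², a Normal(μ₀, σ₀²) prior on μ is conjugate. Posterior precision = 1/σ₀² + n/σ²; posterior mean is the precision-weighted average of μ₀ and x̄.
Σxᵢ = 2.42 + 5.18 + 2.86 + 4.65 + 4.30 + 3.15 + 4.21 + 3.87 + 4.06 + 3.67 + 5.96 + 4.16 + 4.34 + 2.92 + 5.21 = 60.96, so n·x̄ = 60.96.
σ₀² = 2.17² = 4.7089, σ² = 0.96² = 0.9216; σ² + n·σ₀² = 0.9216 + 15·4.7089 = 71.5551.
Posterior mean = (μ₀/σ₀² + n·x̄/σ²)/(1/σ₀² + n/σ²) = (σ²·μ₀ + σ₀²·n·x̄)/(σ² + n·σ₀²) = (0.9216·3.99 + 4.7089·60.96)/71.5551 = 290.731728/71.5551 = 4.0630.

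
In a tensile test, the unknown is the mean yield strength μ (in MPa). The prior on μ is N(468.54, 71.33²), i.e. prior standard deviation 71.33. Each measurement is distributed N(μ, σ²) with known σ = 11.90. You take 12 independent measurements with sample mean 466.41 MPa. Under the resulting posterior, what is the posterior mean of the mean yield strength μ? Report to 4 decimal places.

466.4149

For Normal data with known variance σ², a Normal(μ₀, σ₀²) prior on μ is conjugate. Posterior precision = 1/σ₀² + n/σ²; posterior mean is the precision-weighted average of μ₀ and x̄.
n·x̄ = 12·466.41 = 5596.92.
σ₀² = 71.33² = 5087.9689, σ² = 11.90² = 141.61; σ² + n·σ₀² = 141.61 + 12·5087.9689 = 61197.2368.
Posterior mean = (μ₀/σ₀² + n·x̄/σ²)/(1/σ₀² + n/σ²) = (σ²·μ₀ + σ₀²·n·x̄)/(σ² + n·σ₀²) = (141.61·468.54 + 5087.9689·5596.92)/61197.2368 = 28543304.845188/61197.2368 = 466.4149.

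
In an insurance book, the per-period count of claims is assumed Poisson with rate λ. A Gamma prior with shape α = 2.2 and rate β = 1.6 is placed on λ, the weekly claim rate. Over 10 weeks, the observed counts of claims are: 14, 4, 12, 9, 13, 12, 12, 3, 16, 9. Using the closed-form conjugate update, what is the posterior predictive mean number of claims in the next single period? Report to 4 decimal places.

9.1552

With a Gamma(shape α, rate β) prior, the Poisson likelihood is conjugate: the posterior is Gamma(α + ΣXᵢ, β + n).
Sum of counts S = 104 over n = 10 weeks.
Posterior: Gamma(α+S, β+n) = Gamma(2.2+104, 1.6+10) = Gamma(106.2, 11.6).
The predictive distribution for one future period is NegBinom with mean α/β = 9.1552.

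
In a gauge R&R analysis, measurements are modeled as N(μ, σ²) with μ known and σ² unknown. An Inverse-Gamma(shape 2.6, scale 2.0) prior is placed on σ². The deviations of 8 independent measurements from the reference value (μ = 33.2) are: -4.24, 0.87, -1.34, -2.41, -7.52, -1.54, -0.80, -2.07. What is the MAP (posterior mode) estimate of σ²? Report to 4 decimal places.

With known mean μ and an Inverse-Gamma(α, β) prior on σ², the Normal likelihood is conjugate: posterior is Inv-Gamma(α + n/2, β + Σ(xᵢ−μ)²/2).
Σ(xᵢ−μ)² = (-4.24)² + (0.87)² + (-1.34)² + (-2.41)² + (-7.52)² + (-1.54)² + (-0.80)² + (-2.07)² = 90.1851.
Posterior: Inv-Gamma(2.6 + 8/2, 2.0 + 90.1851/2) = Inv-Gamma(6.60, 47.09255).
Mode = β/(α+1) = 47.09255/7.60 = 6.1964.

6.1964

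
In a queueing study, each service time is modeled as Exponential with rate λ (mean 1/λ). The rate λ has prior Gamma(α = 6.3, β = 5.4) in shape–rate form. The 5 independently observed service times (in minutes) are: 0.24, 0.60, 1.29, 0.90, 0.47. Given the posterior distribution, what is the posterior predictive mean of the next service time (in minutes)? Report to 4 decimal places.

0.8641

With a Gamma(shape α, rate β) prior on the exponential rate λ, the posterior after n observations with total T = Σxᵢ is Gamma(α+n, β+T).
Sum of observations T = 3.50 minutes; n = 5.
Posterior: Gamma(6.3+5, 5.4+3.50) = Gamma(11.3, 8.90).
The predictive distribution for the next observation is Lomax; its mean is β/(α−1) = 8.90/10.3 = 0.8641.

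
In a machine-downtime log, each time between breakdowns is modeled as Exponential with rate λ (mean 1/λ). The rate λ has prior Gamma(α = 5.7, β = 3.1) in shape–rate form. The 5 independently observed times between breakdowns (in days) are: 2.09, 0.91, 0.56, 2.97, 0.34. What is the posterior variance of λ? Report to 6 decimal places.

0.107645

With a Gamma(shape α, rate β) prior on the exponential rate λ, the posterior after n observations with total T = Σxᵢ is Gamma(α+n, β+T).
Sum of observations T = 6.87 days; n = 5.
Posterior: Gamma(5.7+5, 3.1+6.87) = Gamma(10.7, 9.97).
Var = α/β² = 0.107645.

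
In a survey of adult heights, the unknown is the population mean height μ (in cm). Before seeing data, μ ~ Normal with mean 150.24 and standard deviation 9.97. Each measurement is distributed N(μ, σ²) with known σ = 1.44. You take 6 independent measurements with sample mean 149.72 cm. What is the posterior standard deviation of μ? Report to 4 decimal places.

0.5869

For Normal data with known variance σ², a Normal(μ₀, σ₀²) prior on μ is conjugate. Posterior precision = 1/σ₀² + n/σ²; posterior mean is the precision-weighted average of μ₀ and x̄.
σ₀² = 9.97² = 99.4009, σ² = 1.44² = 2.0736; σ² + n·σ₀² = 2.0736 + 6·99.4009 = 598.479.
Posterior precision = 1/σ₀² + n/σ² = 1/99.4009 + 6/2.0736 = (σ² + n·σ₀²)/(σ₀²σ²) = 598.479/(99.4009·2.0736); posterior variance σₙ² = σ₀²σ²/(σ² + n·σ₀²) = 99.4009·2.0736/598.479 = 0.344403.
Posterior SD = √σₙ² = √(99.4009·2.0736/598.479) = 0.5869.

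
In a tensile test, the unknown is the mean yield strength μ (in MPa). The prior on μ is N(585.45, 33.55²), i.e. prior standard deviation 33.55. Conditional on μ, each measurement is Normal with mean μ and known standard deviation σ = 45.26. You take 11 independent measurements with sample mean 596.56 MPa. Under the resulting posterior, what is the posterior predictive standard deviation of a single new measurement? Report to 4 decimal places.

46.9921

For Normal data with known variance σ², a Normal(μ₀, σ₀²) prior on μ is conjugate. Posterior precision = 1/σ₀² + n/σ²; posterior mean is the precision-weighted average of μ₀ and x̄.
σ₀² = 33.55² = 1125.6025, σ² = 45.26² = 2048.4676; σ² + n·σ₀² = 2048.4676 + 11·1125.6025 = 14430.0951.
Posterior precision = 1/σ₀² + n/σ² = 1/1125.6025 + 11/2048.4676 = (σ² + n·σ₀²)/(σ₀²σ²) = 14430.0951/(1125.6025·2048.4676); posterior variance σₙ² = σ₀²σ²/(σ² + n·σ₀²) = 1125.6025·2048.4676/14430.0951 = 159.788292.
Predictive variance for one new observation = σₙ² + σ² = 1125.6025·2048.4676/14430.0951 + 2048.4676 = σ²·(σ₀² + 14430.0951)/14430.0951 = 2048.4676·15555.6976/14430.0951 = 2208.255892; SD = √(2048.4676·15555.6976/14430.0951) = 46.9921.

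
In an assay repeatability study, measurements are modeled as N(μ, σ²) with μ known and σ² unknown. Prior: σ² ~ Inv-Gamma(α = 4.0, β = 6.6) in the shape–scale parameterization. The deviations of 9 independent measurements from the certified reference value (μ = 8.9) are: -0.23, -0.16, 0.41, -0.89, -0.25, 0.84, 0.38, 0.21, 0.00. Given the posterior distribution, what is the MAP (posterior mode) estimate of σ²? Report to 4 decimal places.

With known mean μ and an Inverse-Gamma(α, β) prior on σ², the Normal likelihood is conjugate: posterior is Inv-Gamma(α + n/2, β + Σ(xᵢ−μ)²/2).
Σ(xᵢ−μ)² = (-0.23)² + (-0.16)² + (0.41)² + (-0.89)² + (-0.25)² + (0.84)² + (0.38)² + (0.21)² + (0.00)² = 1.9953.
Posterior: Inv-Gamma(4.0 + 9/2, 6.6 + 1.9953/2) = Inv-Gamma(8.50, 7.59765).
Mode = β/(α+1) = 7.59765/9.50 = 0.7998.

0.7998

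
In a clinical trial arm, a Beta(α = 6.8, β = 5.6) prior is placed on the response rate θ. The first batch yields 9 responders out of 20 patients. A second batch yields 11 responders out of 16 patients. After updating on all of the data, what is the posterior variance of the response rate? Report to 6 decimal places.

The Beta prior is conjugate to a Binomial/Bernoulli likelihood; the update adds successes to α and failures to β.
After batch 1: Beta(6.8+9, 5.6+11) = Beta(15.8, 16.6).
After batch 2: Beta(15.8+11, 16.6+5) = Beta(26.8, 21.6).
Var = αβ/((α+β)²(α+β+1)) = 26.8·21.6/(48.4²·49.4) = 0.005002.

0.005002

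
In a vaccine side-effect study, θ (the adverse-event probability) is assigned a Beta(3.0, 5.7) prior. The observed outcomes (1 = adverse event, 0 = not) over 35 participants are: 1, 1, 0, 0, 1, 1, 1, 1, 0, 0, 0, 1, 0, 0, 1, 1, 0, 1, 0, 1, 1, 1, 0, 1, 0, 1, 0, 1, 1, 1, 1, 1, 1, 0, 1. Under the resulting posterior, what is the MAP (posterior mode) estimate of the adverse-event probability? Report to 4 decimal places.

0.5755

The Beta prior is conjugate to a Binomial/Bernoulli likelihood; the update adds successes to α and failures to β.
Posterior: Beta(α+k, β+n−k) = Beta(3.0+22, 5.7+13) = Beta(25.0, 18.7).
Mode of Beta(a,b) for a,b>1 is (a−1)/(a+b−2) = 24.0/41.7 = 0.5755.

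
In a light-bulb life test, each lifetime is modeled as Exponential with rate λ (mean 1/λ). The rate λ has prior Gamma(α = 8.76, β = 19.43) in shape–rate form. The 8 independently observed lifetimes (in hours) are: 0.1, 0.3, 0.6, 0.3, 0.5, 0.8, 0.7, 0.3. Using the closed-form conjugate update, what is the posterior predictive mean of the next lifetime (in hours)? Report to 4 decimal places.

With a Gamma(shape α, rate β) prior on the exponential rate λ, the posterior after n observations with total T = Σxᵢ is Gamma(α+n, β+T).
Sum of observations T = 3.6 hours; n = 8.
Posterior: Gamma(8.76+8, 19.43+3.6) = Gamma(16.76, 23.03).
The predictive distribution for the next observation is Lomax; its mean is β/(α−1) = 23.03/15.76 = 1.4613.

1.4613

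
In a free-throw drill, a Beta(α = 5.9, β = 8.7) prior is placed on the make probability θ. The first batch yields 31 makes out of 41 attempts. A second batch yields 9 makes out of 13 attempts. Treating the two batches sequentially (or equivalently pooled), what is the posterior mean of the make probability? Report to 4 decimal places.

The Beta prior is conjugate to a Binomial/Bernoulli likelihood; the update adds successes to α and failures to β.
After batch 1: Beta(5.9+31, 8.7+10) = Beta(36.9, 18.7).
After batch 2: Beta(36.9+9, 18.7+4) = Beta(45.9, 22.7).
Posterior mean = α/(α+β) = 45.9/68.6 = 0.6691.

0.6691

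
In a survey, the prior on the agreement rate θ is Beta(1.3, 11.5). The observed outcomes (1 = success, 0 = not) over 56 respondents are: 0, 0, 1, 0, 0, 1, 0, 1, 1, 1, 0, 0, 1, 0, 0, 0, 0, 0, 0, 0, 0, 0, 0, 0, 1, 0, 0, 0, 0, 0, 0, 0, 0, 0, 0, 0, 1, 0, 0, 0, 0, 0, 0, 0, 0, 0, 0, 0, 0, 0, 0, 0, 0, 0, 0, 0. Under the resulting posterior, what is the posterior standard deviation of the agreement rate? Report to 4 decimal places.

The Beta prior is conjugate to a Binomial/Bernoulli likelihood; the update adds successes to α and failures to β.
Posterior: Beta(α+k, β+n−k) = Beta(1.3+8, 11.5+48) = Beta(9.3, 59.5).
Var = αβ/((α+β)²(α+β+1)) = 9.3·59.5/(68.8²·69.8) = 0.00167482; SD = √0.00167482 = 0.0409.

0.0409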